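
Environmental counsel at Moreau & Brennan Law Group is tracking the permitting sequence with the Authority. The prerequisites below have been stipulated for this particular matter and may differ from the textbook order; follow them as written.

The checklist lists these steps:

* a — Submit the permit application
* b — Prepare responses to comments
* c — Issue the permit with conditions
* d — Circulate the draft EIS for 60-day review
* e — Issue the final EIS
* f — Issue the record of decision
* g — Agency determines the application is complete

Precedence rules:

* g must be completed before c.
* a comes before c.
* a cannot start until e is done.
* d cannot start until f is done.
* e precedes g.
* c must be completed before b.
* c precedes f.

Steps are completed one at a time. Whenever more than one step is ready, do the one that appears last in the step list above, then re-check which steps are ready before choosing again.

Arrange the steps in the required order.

e has no prerequisites → e first.
g and a are both available; g is listed later → g.
Next only a has its prerequisites met → a.
c needed g and a, now all done → c.
f and b are both available; f is listed later → f.
d and b are both available; d is listed later → d.
Next only b has its prerequisites met → b.

e → g → a → c → f → d → b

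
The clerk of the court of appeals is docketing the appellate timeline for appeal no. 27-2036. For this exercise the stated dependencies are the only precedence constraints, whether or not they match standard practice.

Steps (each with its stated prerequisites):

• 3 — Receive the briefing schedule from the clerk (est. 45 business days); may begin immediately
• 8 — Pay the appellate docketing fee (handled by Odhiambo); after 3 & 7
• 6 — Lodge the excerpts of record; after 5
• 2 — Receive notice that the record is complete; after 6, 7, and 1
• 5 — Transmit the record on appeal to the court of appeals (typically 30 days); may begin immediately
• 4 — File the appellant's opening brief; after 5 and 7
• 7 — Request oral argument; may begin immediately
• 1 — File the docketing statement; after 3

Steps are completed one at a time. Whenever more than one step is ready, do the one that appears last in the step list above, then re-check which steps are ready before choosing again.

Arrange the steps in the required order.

7 5 4 6 3 1 2 8

7, 5 and 3 have no prerequisites; 7 is listed later, so 7 is first.
5 and 3 are both available; 5 is listed later → 5.
4 and 6 now also ready, so the ready set is {4, 6, 3}; 4 is listed later → 4.
Now 6 and 3 have their prerequisites met. 6 is listed later, so 6 next.
Next only 3 has its prerequisites met → 3.
Ready: 1 and 8. 1 is listed later → 1.
Now 2 and 8 have their prerequisites met. 2 is listed later, so 2 next.
8 is the only step now ready → 8.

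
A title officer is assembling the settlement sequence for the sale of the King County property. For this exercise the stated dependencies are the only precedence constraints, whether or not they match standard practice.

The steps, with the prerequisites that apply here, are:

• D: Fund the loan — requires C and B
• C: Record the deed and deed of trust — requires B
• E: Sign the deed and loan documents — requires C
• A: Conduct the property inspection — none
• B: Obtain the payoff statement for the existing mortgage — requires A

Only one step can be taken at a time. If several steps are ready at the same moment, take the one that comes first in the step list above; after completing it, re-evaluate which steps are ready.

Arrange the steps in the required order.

Only A has no prerequisites, so it is first.
B is the only step now ready → B.
C needed B, now all done → C.
Now D and E have their prerequisites met. D is listed earlier, so D next.
E needed C, now all done → E.

A B C D E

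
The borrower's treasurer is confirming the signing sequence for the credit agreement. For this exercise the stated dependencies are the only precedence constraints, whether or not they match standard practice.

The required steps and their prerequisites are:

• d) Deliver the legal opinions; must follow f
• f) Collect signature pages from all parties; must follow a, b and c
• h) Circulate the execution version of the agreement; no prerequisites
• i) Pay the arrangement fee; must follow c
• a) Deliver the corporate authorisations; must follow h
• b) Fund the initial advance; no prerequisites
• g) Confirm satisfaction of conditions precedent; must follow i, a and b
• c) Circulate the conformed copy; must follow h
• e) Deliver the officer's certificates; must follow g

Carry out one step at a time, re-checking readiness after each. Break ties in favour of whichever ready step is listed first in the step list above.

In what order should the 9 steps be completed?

h → a → b → c → f → d → i → g → e

Nothing is required for h and b. h is listed earlier → h first.
a, b and c are all available; a is listed earlier → a.
Ready: b and c. b is listed earlier → b.
c needed h, now all done → c.
f and i are both available; f is listed earlier → f.
Ready: d and i. d is listed earlier → d.
That leaves i as the only ready step → i.
That leaves g as the only ready step → g.
That leaves e as the only ready step → e.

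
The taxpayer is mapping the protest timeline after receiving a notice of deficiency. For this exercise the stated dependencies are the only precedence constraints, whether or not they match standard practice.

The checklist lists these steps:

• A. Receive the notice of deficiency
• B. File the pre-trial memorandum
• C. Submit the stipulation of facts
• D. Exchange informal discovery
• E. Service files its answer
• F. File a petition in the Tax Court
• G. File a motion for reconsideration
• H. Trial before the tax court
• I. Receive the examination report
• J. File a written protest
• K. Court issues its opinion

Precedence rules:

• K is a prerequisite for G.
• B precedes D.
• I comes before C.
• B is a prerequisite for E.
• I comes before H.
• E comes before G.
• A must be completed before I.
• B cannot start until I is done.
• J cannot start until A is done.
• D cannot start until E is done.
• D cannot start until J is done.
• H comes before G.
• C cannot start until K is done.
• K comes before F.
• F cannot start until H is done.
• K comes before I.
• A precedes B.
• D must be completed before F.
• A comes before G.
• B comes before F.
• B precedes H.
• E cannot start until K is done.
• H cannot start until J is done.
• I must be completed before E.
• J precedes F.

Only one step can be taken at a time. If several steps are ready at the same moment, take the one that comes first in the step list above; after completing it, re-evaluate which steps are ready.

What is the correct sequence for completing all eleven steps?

A, J, K, I, B, C, E, D, H, F, G

A and K have no prerequisites; A is listed earlier, so A is first.
J and K are both available; J is listed earlier → J.
That leaves K as the only ready step → K.
That leaves I as the only ready step → I.
Ready: B and C. B is listed earlier → B.
E and H now also ready, so the ready set is {C, E, H}; C is listed earlier → C.
E and H are both available; E is listed earlier → E.
D now also ready, so the ready set is {D, H}; D is listed earlier → D.
H is the only step now ready → H.
Ready: F and G. F is listed earlier → F.
G is the only step now ready → G.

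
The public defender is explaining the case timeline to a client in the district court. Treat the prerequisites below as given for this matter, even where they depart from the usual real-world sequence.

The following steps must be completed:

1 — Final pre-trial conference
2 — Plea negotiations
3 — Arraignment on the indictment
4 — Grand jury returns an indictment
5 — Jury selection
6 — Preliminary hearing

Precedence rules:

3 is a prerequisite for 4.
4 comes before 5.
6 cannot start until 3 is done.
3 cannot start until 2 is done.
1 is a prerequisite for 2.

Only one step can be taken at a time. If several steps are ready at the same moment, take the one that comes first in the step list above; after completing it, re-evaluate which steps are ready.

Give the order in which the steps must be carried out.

1 2 3 4 5 6

1 has no prerequisites → 1 first.
2 needed 1, now all done → 2.
Next only 3 has its prerequisites met → 3.
Now 4 and 6 have their prerequisites met. 4 is listed earlier, so 4 next.
5 now also ready, so the ready set is {5, 6}; 5 is listed earlier → 5.
6 is the only step now ready → 6.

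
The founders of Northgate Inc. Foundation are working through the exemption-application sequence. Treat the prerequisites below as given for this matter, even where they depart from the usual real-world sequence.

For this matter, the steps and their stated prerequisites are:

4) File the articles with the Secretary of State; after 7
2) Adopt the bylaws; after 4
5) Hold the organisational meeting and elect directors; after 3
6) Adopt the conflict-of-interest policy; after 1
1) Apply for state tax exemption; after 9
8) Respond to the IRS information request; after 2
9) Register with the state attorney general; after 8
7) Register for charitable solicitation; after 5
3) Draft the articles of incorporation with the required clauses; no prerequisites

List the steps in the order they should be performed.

Only 3 has no prerequisites, so it is first.
5 is the only step now ready → 5.
That leaves 7 as the only ready step → 7.
That leaves 4 as the only ready step → 4.
Next only 2 has its prerequisites met → 2.
Next only 8 has its prerequisites met → 8.
9 needed 8, now all done → 9.
That leaves 1 as the only ready step → 1.
Next only 6 has its prerequisites met → 6.

3 5 7 4 2 8 9 1 6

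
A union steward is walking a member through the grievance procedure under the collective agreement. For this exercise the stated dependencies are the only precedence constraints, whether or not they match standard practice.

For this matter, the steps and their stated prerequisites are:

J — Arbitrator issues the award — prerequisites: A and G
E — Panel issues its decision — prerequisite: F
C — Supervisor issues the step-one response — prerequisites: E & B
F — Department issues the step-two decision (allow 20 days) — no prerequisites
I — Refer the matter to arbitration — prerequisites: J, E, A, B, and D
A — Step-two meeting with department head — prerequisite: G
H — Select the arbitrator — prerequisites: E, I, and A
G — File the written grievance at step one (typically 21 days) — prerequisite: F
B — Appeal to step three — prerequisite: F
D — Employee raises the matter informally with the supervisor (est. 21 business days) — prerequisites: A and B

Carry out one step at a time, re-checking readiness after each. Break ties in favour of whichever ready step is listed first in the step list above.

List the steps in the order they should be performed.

F E G A J B C D I H

F has no prerequisites → F first.
E, G and B are all available; E is listed earlier → E.
Now G and B have their prerequisites met. G is listed earlier, so G next.
A now also ready, so the ready set is {A, B}; A is listed earlier → A.
J and B are both available; J is listed earlier → J.
That leaves B as the only ready step → B.
C and D are both available; C is listed earlier → C.
D needed A and B, now all done → D.
That leaves I as the only ready step → I.
That leaves H as the only ready step → H.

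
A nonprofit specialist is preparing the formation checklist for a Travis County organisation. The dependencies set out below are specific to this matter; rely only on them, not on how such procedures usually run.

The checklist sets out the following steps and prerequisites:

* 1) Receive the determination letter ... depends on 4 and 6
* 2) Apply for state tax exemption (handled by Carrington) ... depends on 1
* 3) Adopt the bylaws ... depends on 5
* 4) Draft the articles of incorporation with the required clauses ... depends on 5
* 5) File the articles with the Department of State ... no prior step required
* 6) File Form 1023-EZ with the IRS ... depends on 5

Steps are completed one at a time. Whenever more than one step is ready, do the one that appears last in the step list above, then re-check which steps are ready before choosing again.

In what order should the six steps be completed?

5, 6, 4, 3, 1, 2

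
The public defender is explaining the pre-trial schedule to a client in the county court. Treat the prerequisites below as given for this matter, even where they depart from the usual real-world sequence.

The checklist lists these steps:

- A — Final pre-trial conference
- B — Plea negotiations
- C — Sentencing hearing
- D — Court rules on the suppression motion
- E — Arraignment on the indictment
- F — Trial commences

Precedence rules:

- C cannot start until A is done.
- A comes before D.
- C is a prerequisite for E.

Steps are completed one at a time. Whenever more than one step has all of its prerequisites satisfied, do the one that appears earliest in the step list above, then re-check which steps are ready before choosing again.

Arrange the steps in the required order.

A, B, C, D, E, F

A, B and F have no prerequisites; A is listed earlier, so A is first.
Now B, C, D and F have their prerequisites met. B is listed earlier, so B next.
C, D and F are all available; C is listed earlier → C.
D, E and F are all available; D is listed earlier → D.
E and F are both available; E is listed earlier → E.
F is the only step now ready → F.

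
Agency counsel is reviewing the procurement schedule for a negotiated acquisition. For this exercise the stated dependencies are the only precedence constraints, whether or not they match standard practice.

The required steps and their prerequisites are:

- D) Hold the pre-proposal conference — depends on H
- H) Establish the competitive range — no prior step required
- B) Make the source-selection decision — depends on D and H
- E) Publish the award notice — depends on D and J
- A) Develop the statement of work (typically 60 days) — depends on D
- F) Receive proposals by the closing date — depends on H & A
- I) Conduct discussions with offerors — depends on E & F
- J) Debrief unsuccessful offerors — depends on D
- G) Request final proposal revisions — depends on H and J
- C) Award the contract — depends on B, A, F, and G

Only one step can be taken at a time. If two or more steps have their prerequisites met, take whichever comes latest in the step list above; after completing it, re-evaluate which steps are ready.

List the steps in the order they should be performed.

H D J G A F E I B C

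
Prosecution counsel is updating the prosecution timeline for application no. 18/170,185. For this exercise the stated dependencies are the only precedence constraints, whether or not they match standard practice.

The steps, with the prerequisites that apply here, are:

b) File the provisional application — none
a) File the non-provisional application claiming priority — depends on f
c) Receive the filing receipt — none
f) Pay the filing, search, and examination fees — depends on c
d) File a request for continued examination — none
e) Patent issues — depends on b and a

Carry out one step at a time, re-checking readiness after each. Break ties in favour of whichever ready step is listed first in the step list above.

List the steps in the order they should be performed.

b, c, f, a, d, e

b, c and d have no prerequisites; b is listed earlier, so b is first.
Ready: c and d. c is listed earlier → c.
Ready: f and d. f is listed earlier → f.
Now a and d have their prerequisites met. a is listed earlier, so a next.
Now d and e have their prerequisites met. d is listed earlier, so d next.
e needed b and a, now all done → e.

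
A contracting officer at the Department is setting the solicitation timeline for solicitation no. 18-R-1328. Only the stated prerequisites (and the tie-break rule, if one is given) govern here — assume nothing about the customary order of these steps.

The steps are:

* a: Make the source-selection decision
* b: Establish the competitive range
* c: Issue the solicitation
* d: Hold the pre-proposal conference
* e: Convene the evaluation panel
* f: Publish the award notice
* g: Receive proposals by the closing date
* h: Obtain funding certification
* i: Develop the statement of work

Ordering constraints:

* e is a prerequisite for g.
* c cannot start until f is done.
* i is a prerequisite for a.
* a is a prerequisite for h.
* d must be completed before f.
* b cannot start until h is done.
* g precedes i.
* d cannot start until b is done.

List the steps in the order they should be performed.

e → g → i → a → h → b → d → f → c

Only e has no prerequisites, so it is first.
g needed e, now all done → g.
That leaves i as the only ready step → i.
a needed i, now all done → a.
That leaves h as the only ready step → h.
b needed h, now all done → b.
d needed b, now all done → d.
Next only f has its prerequisites met → f.
c needed f, now all done → c.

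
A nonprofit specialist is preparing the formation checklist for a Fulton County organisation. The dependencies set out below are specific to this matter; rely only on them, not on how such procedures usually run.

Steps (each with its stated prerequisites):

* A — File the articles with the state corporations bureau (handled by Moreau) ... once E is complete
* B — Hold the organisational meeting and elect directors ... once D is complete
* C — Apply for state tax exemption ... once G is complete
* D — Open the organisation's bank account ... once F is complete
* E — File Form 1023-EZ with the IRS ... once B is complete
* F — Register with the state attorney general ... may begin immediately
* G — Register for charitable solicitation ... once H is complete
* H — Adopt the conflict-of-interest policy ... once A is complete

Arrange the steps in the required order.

F has no prerequisites → F first.
D is the only step now ready → D.
B needed D, now all done → B.
Next only E has its prerequisites met → E.
That leaves A as the only ready step → A.
H needed A, now all done → H.
Next only G has its prerequisites met → G.
C is the only step now ready → C.

F D B E A H G C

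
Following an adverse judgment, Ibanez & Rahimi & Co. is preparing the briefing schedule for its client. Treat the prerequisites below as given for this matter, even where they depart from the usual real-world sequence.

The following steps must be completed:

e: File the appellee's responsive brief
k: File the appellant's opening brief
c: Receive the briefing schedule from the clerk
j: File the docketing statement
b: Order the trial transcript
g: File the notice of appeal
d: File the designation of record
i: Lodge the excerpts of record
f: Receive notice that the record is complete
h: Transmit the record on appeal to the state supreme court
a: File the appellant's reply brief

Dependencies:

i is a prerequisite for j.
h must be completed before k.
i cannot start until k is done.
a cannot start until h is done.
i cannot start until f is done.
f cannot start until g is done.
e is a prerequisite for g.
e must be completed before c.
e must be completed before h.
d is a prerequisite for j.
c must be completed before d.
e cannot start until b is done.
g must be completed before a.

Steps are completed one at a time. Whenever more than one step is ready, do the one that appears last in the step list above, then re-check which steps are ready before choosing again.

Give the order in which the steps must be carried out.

b e h g a f c d k i j

b is the only step with nothing outstanding, so it goes first.
That leaves e as the only ready step → e.
Ready: h, g and c. h is listed later → h.
g, c and k are all available; g is listed later → g.
Ready: a, f, c and k. a is listed later → a.
Ready: f, c and k. f is listed later → f.
c and k are both available; c is listed later → c.
d and k are both available; d is listed later → d.
k needed h, now all done → k.
i is the only step now ready → i.
j needed i and d, now all done → j.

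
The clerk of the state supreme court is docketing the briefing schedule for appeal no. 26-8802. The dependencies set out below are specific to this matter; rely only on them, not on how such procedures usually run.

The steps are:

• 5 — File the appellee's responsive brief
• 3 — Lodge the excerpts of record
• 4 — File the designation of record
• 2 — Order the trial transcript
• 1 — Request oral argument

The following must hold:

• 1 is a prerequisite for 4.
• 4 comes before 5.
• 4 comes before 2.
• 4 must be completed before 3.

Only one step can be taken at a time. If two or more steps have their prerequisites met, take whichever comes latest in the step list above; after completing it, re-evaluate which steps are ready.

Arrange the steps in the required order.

1, 4, 2, 3, 5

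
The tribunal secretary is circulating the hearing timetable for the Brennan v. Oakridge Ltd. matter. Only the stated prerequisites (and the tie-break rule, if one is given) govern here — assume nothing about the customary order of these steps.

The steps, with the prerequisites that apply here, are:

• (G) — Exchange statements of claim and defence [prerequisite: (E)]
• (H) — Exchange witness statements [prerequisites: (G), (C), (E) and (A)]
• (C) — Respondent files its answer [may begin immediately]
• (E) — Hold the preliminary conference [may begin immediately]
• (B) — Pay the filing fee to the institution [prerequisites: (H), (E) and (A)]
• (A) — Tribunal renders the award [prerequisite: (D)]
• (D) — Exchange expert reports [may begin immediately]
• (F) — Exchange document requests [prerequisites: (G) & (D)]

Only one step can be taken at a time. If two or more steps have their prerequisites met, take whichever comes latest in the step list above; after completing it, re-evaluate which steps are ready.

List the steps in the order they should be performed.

(D), (A), (E), (C), (G), (F), (H), (B)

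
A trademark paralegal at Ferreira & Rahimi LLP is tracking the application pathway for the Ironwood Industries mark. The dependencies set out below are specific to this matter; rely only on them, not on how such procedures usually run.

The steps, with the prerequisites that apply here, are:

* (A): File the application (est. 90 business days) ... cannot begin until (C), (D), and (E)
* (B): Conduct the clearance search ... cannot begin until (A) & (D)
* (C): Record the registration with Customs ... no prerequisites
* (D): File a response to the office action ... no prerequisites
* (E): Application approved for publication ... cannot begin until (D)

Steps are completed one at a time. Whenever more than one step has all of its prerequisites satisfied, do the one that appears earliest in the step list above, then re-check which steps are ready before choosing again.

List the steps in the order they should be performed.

Nothing is required for (C) and (D). (C) is listed earlier → (C) first.
(D) is the only step now ready → (D).
That leaves (E) as the only ready step → (E).
Next only (A) has its prerequisites met → (A).
(B) is the only step now ready → (B).

(C), (D), (E), (A), (B)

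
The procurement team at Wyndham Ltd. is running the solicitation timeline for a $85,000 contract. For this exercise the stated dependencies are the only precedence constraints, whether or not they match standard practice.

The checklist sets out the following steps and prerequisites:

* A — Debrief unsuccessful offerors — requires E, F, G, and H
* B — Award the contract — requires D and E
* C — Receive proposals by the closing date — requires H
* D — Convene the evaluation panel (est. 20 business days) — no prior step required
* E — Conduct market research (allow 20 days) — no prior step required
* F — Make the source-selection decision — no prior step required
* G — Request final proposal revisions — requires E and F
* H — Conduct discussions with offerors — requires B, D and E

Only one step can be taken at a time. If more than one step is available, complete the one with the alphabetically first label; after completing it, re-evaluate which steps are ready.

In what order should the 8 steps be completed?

D, E, B, F, G, H, A, C

Nothing is required for D, E and F. D has the earlier label → D first.
Ready: E and F. E has the earlier label → E.
B and F are both available; B has the earlier label → B.
H now also ready, so the ready set is {F, H}; F has the earlier label → F.
Now G and H have their prerequisites met. G has the earlier label, so G next.
H needed B, D and E, now all done → H.
Ready: A and C. A has the earlier label → A.
C is the only step now ready → C.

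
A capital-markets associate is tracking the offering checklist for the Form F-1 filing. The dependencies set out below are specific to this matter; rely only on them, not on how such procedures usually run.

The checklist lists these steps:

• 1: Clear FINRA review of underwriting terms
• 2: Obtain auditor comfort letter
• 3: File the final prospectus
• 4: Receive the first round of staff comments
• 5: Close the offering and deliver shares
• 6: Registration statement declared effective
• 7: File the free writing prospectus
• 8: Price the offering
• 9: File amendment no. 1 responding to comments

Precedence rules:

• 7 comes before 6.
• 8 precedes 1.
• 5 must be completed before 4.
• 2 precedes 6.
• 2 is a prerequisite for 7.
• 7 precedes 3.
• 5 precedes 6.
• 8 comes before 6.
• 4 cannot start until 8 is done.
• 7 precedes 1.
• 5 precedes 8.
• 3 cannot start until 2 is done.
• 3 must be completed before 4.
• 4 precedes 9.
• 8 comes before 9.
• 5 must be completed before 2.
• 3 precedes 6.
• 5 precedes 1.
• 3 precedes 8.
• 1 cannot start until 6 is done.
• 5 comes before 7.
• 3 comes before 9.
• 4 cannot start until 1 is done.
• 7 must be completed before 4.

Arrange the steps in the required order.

5, 2, 7, 3, 8, 6, 1, 4, 9

5 is the only step with nothing outstanding, so it goes first.
That leaves 2 as the only ready step → 2.
That leaves 7 as the only ready step → 7.
3 needed 2 and 7, now all done → 3.
8 needed 3 and 5, now all done → 8.
Next only 6 has its prerequisites met → 6.
That leaves 1 as the only ready step → 1.
That leaves 4 as the only ready step → 4.
9 is the only step now ready → 9.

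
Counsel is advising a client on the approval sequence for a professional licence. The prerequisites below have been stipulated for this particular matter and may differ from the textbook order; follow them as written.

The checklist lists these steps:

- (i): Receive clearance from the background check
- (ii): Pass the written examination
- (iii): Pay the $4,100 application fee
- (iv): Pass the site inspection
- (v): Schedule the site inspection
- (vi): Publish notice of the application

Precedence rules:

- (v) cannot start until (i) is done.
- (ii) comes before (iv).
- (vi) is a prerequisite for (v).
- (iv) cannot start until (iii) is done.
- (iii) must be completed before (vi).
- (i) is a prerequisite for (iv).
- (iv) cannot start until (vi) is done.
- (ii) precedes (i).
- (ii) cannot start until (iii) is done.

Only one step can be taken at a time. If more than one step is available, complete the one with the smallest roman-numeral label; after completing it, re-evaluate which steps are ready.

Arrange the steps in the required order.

(iii) is the only step with nothing outstanding, so it goes first.
Ready: (ii) and (vi). (ii) has the earlier label → (ii).
(i) and (vi) are both available; (i) has the earlier label → (i).
(vi) needed (iii), now all done → (vi).
Now (iv) and (v) have their prerequisites met. (iv) has the earlier label, so (iv) next.
That leaves (v) as the only ready step → (v).

(iii) → (ii) → (i) → (vi) → (iv) → (v)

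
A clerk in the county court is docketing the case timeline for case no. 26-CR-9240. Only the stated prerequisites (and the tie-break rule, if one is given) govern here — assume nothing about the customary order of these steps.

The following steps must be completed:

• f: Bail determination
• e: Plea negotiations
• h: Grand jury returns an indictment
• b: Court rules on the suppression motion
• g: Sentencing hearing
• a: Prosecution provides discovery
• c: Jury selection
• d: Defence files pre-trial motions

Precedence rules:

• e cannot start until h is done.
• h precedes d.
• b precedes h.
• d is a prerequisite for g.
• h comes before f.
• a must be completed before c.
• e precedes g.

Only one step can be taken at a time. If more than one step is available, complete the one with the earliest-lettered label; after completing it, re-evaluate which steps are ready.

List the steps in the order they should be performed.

a and b have no prerequisites; a has the earlier label, so a is first.
c now also ready, so the ready set is {b, c}; b has the earlier label → b.
Now c and h have their prerequisites met. c has the earlier label, so c next.
h needed b, now all done → h.
Now d, e and f have their prerequisites met. d has the earlier label, so d next.
Ready: e and f. e has the earlier label → e.
g now also ready, so the ready set is {f, g}; f has the earlier label → f.
g needed d and e, now all done → g.

a → b → c → h → d → e → f → g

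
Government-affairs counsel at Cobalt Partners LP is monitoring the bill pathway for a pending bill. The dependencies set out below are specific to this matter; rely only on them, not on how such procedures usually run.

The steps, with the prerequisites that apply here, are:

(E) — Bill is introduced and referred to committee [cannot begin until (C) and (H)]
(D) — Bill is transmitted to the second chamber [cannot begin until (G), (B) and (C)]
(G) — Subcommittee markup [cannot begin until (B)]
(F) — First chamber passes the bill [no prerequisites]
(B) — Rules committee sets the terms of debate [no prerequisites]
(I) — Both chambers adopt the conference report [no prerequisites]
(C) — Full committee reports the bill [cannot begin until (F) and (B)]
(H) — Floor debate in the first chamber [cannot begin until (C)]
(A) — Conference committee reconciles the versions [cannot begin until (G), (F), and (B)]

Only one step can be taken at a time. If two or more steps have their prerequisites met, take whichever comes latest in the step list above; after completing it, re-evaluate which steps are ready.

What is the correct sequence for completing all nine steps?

Nothing is required for (I), (B) and (F). (I) is listed later → (I) first.
(B) and (F) are both available; (B) is listed later → (B).
(G) now also ready, so the ready set is {(F), (G)}; (F) is listed later → (F).
(C) now also ready, so the ready set is {(C), (G)}; (C) is listed later → (C).
(H) and (G) are both available; (H) is listed later → (H).
(E) now also ready, so the ready set is {(G), (E)}; (G) is listed later → (G).
(A) and (D) now also ready, so the ready set is {(A), (D), (E)}; (A) is listed later → (A).
Ready: (D) and (E). (D) is listed later → (D).
(E) needed (H) and (C), now all done → (E).

(I), (B), (F), (C), (H), (G), (A), (D), (E)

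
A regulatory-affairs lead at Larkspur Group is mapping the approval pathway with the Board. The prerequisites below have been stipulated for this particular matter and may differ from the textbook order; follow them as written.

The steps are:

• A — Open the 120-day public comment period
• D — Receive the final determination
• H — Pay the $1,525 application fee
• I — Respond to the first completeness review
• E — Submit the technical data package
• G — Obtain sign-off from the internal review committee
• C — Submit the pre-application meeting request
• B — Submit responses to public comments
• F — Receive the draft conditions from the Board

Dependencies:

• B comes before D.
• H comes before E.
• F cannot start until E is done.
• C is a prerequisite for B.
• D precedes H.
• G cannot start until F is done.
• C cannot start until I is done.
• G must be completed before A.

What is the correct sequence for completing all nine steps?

I is the only step with nothing outstanding, so it goes first.
C needed I, now all done → C.
B needed C, now all done → B.
That leaves D as the only ready step → D.
That leaves H as the only ready step → H.
E is the only step now ready → E.
That leaves F as the only ready step → F.
Next only G has its prerequisites met → G.
Next only A has its prerequisites met → A.

I → C → B → D → H → E → F → G → A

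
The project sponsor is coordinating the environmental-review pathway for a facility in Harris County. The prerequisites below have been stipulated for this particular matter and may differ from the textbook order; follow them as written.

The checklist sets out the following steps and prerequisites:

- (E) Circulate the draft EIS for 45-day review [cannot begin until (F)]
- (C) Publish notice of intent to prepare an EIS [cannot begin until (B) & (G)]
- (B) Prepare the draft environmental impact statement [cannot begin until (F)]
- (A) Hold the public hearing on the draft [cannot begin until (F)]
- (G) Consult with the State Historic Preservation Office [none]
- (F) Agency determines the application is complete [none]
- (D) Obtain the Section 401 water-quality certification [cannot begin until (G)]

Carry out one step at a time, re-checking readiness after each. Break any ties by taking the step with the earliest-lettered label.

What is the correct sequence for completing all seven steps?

(F), (A), (B), (E), (G), (C), (D)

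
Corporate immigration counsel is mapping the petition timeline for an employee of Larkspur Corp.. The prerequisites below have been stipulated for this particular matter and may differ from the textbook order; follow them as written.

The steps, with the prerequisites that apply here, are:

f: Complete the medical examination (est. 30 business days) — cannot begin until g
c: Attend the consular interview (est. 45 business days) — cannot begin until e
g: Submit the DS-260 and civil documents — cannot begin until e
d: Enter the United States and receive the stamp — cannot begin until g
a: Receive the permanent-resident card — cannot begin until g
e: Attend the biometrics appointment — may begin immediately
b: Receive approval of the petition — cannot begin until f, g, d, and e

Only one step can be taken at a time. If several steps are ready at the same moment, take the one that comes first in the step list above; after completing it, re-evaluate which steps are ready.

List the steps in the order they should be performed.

e c g f d a b

e has no prerequisites → e first.
Ready: c and g. c is listed earlier → c.
g needed e, now all done → g.
f, d and a are all available; f is listed earlier → f.
Now d and a have their prerequisites met. d is listed earlier, so d next.
Now a and b have their prerequisites met. a is listed earlier, so a next.
b needed f, g, d and e, now all done → b.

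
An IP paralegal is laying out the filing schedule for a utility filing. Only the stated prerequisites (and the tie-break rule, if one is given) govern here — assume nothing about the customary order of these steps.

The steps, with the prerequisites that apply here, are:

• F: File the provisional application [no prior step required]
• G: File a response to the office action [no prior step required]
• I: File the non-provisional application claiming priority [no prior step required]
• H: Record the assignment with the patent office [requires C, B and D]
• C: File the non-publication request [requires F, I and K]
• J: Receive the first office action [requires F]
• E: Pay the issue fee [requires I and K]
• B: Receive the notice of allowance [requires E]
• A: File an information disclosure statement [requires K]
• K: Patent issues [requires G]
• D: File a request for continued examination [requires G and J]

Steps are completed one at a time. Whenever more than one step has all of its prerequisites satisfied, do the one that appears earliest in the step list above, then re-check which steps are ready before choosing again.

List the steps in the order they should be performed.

F → G → I → J → K → C → E → B → A → D → H

Nothing is required for F, G and I. F is listed earlier → F first.
Now G, I and J have their prerequisites met. G is listed earlier, so G next.
Now I, J and K have their prerequisites met. I is listed earlier, so I next.
Ready: J and K. J is listed earlier → J.
Now K and D have their prerequisites met. K is listed earlier, so K next.
C, E and A now also ready, so the ready set is {C, E, A, D}; C is listed earlier → C.
E, A and D are all available; E is listed earlier → E.
B now also ready, so the ready set is {B, A, D}; B is listed earlier → B.
A and D are both available; A is listed earlier → A.
D is the only step now ready → D.
Next only H has its prerequisites met → H.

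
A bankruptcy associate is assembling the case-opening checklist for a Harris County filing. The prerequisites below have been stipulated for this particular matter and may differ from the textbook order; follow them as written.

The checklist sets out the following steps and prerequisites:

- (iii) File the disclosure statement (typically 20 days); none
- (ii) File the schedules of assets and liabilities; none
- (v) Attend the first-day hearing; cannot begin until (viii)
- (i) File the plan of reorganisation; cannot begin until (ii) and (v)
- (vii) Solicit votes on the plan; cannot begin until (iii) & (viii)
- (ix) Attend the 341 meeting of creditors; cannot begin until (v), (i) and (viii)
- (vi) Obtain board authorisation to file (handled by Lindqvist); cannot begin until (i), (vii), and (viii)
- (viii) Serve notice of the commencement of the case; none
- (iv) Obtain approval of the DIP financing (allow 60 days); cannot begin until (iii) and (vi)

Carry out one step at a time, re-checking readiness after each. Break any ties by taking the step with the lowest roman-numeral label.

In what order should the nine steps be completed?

(ii), (iii) and (viii) have no prerequisites; (ii) has the earlier label, so (ii) is first.
Now (iii) and (viii) have their prerequisites met. (iii) has the earlier label, so (iii) next.
(viii) is the only step now ready → (viii).
Ready: (v) and (vii). (v) has the earlier label → (v).
(i) now also ready, so the ready set is {(i), (vii)}; (i) has the earlier label → (i).
(ix) now also ready, so the ready set is {(vii), (ix)}; (vii) has the earlier label → (vii).
(vi) now also ready, so the ready set is {(vi), (ix)}; (vi) has the earlier label → (vi).
Ready: (iv) and (ix). (iv) has the earlier label → (iv).
That leaves (ix) as the only ready step → (ix).

(ii), (iii), (viii), (v), (i), (vii), (vi), (iv), (ix)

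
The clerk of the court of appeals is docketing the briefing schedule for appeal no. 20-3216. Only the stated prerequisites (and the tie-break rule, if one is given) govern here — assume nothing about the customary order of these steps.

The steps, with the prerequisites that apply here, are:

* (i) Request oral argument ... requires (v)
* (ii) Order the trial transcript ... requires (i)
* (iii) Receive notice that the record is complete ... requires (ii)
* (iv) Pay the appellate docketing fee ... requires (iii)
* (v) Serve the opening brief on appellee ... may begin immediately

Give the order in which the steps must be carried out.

(v) → (i) → (ii) → (iii) → (iv)

Only (v) has no prerequisites, so it is first.
(i) is the only step now ready → (i).
That leaves (ii) as the only ready step → (ii).
(iii) is the only step now ready → (iii).
Next only (iv) has its prerequisites met → (iv).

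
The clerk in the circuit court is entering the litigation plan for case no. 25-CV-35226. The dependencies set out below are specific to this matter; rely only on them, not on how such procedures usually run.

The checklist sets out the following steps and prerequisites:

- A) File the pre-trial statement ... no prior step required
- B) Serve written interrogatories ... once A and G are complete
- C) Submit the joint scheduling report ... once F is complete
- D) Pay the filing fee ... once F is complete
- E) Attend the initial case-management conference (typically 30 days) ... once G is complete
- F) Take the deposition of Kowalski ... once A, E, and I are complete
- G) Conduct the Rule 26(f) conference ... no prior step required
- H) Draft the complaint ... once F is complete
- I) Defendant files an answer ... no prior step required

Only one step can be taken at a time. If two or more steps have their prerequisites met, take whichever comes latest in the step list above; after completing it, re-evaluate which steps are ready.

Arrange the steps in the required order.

I, G, E, A, F, H, D, C, B

I, G and A have no prerequisites; I is listed later, so I is first.
Ready: G and A. G is listed later → G.
E now also ready, so the ready set is {E, A}; E is listed later → E.
That leaves A as the only ready step → A.
Ready: F and B. F is listed later → F.
H, D and C now also ready, so the ready set is {H, D, C, B}; H is listed later → H.
D, C and B are all available; D is listed later → D.
Ready: C and B. C is listed later → C.
B needed G and A, now all done → B.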